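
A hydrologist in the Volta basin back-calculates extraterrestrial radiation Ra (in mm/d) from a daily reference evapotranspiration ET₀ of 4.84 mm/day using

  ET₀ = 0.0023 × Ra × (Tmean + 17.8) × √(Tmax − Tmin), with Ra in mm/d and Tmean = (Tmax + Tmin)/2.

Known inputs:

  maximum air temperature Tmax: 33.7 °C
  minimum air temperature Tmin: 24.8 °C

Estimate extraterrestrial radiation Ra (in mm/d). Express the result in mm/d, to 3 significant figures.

15.0 mm/d

Tmean = 29.25 °C; √ΔT = 2.9833
Ra = ET₀ / [0.0023 × (Tmean+17.8) × √ΔT] = 4.84 / (0.0023 × 47.05 × 2.9833) = 14.992 mm/d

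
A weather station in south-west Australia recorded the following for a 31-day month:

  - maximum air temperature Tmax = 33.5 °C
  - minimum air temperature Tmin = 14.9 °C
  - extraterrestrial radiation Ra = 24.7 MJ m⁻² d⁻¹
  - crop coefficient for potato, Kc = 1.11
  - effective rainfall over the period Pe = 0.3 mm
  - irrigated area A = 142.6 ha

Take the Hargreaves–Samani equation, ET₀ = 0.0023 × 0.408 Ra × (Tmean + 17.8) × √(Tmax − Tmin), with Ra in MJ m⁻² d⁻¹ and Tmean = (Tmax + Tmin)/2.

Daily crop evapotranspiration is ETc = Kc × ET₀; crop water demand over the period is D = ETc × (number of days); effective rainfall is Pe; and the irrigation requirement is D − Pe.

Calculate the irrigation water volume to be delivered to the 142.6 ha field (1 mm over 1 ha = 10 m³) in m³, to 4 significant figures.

205600 m³

Tmean = (33.5 + 14.9)/2 = 24.20 °C
0.408 Ra = 0.408 × 24.7 = 10.0776 mm/d equivalent
ET₀ = 0.0023 × 10.0776 × (24.20 + 17.8) × √18.6 = 0.0023 × 10.0776 × 42.00 × 4.3128 = 4.1985 mm/d
ETc = Kc × ET₀ = 1.11 × 4.1985 = 4.6603 mm/d
Crop demand D = ETc × 31 d = 4.6603 × 31 = 144.469 mm
D − Pe = 144.469 − 0.3 = 144.169 mm
Volume = 144.169 mm × 142.6 ha × 10 = 205585.0 m³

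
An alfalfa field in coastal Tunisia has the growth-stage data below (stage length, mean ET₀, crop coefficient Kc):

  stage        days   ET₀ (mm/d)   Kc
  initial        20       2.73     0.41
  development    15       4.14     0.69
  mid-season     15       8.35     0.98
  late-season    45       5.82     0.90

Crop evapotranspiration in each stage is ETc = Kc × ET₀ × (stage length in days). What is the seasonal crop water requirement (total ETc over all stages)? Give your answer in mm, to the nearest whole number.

initial: 0.41 × 2.73 × 20 = 22.39 mm
development: 0.69 × 4.14 × 15 = 42.85 mm
mid-season: 0.98 × 8.35 × 15 = 122.75 mm
late-season: 0.90 × 5.82 × 45 = 235.71 mm
Seasonal total = 423.70 mm

424 mm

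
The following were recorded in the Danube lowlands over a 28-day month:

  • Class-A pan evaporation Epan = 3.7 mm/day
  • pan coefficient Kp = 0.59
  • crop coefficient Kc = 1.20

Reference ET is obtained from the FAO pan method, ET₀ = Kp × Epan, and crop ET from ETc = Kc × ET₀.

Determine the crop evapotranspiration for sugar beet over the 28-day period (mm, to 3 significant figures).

ET₀ = 0.59 × 3.7 = 2.1830 mm/d
ETc = Kc × ET₀ = 1.20 × 2.1830 = 2.6196 mm/d
Over 28 days: 2.6196 × 28 = 73.349 mm

73.3 mm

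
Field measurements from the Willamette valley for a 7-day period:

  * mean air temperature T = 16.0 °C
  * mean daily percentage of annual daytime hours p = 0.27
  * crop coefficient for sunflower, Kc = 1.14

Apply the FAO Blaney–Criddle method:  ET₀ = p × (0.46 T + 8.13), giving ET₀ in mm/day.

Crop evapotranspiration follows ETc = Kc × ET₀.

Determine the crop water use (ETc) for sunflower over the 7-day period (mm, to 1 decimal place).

ET₀ = 0.27 × (0.46 × 16.0 + 8.13) = 0.27 × 15.490 = 4.1823 mm/d
ETc = Kc × ET₀ = 1.14 × 4.1823 = 4.7678 mm/d
Over 7 days: 4.7678 × 7 = 33.375 mm

33.4 mm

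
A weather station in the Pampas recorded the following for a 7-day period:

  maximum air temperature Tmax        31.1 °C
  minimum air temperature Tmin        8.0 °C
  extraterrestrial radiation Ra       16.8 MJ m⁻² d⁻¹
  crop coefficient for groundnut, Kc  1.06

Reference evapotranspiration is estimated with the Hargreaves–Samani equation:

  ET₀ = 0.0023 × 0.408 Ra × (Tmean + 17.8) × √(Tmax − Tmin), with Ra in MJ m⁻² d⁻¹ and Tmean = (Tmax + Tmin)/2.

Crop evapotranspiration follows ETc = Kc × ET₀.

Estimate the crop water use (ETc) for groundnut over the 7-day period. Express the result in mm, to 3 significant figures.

21.0 mm

Tmean = (31.1 + 8.0)/2 = 19.55 °C
0.408 Ra = 0.408 × 16.8 = 6.8544 mm/d equivalent
ET₀ = 0.0023 × 6.8544 × (19.55 + 17.8) × √23.1 = 0.0023 × 6.8544 × 37.35 × 4.8062 = 2.8300 mm/d
ETc = Kc × ET₀ = 1.06 × 2.8300 = 2.9998 mm/d
Over 7 days: 2.9998 × 7 = 20.999 mm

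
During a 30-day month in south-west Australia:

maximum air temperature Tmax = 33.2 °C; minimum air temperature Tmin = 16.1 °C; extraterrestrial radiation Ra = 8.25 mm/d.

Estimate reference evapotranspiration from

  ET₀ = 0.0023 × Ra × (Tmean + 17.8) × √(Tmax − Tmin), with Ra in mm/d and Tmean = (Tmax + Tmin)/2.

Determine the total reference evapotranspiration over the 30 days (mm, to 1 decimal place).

Tmean = (33.2 + 16.1)/2 = 24.65 °C
ET₀ = 0.0023 × 8.25 × (24.65 + 17.8) × √17.1 = 0.0023 × 8.25 × 42.45 × 4.1352 = 3.3309 mm/d
Over 30 days: 3.3309 × 30 = 99.927 mm

99.9 mm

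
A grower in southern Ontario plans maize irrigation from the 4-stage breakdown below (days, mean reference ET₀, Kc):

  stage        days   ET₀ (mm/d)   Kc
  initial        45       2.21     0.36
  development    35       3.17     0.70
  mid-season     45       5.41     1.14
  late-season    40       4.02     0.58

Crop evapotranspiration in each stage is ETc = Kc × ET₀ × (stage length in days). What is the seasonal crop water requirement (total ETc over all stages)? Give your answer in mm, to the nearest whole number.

484 mm

initial: 0.36 × 2.21 × 45 = 35.80 mm
development: 0.70 × 3.17 × 35 = 77.67 mm
mid-season: 1.14 × 5.41 × 45 = 277.53 mm
late-season: 0.58 × 4.02 × 40 = 93.26 mm
Seasonal total = 484.26 mm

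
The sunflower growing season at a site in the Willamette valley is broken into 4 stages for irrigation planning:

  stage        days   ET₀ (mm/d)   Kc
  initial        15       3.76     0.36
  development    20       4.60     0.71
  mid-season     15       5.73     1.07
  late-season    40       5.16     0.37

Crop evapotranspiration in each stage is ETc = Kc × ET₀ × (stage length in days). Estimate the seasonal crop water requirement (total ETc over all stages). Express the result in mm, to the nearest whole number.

initial: 0.36 × 3.76 × 15 = 20.30 mm
development: 0.71 × 4.60 × 20 = 65.32 mm
mid-season: 1.07 × 5.73 × 15 = 91.97 mm
late-season: 0.37 × 5.16 × 40 = 76.37 mm
Seasonal total = 253.96 mm

254 mm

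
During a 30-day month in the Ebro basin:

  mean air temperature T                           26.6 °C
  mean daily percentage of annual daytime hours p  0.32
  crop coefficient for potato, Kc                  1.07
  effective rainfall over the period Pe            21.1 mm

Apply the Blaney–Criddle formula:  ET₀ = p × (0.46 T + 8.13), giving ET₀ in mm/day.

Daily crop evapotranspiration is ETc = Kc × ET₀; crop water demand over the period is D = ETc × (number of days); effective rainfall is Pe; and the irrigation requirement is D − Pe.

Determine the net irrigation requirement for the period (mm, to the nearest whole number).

ET₀ = 0.32 × (0.46 × 26.6 + 8.13) = 0.32 × 20.366 = 6.5171 mm/d
ETc = Kc × ET₀ = 1.07 × 6.5171 = 6.9733 mm/d
Crop demand D = ETc × 30 d = 6.9733 × 30 = 209.199 mm
D − Pe = 209.199 − 21.1 = 188.099 mm

188 mm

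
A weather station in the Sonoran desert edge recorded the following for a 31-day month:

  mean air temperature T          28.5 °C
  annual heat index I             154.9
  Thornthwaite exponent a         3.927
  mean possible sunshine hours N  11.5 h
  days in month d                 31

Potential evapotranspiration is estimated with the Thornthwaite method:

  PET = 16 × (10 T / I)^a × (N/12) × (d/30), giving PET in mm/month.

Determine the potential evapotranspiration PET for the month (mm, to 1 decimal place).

173.7 mm

10T/I = 10 × 28.5 / 154.9 = 1.8399
(10T/I)^a = 1.8399^3.927 = 10.9609
Uncorrected PET = 16 × 10.9609 = 175.374 mm
Correction = (N/12)(d/30) = (11.5/12)(31/30) = 0.9903
PET = 175.374 × 0.9903 = 173.673 mm/month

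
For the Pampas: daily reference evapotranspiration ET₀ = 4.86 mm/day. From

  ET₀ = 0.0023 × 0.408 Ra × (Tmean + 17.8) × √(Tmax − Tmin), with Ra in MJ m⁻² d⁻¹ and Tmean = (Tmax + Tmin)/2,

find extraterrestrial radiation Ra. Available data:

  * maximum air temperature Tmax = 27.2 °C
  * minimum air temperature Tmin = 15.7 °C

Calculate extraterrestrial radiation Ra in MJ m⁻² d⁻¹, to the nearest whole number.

39 MJ m⁻² d⁻¹

Tmean = (27.2+15.7)/2 = 21.45 °C; ΔT = 11.5
Ra = ET₀ / [0.0023 × 0.408 × (Tmean+17.8) × √ΔT]
   = 4.86 / (0.0023 × 0.408 × 39.25 × 3.3912) = 38.909 MJ m⁻² d⁻¹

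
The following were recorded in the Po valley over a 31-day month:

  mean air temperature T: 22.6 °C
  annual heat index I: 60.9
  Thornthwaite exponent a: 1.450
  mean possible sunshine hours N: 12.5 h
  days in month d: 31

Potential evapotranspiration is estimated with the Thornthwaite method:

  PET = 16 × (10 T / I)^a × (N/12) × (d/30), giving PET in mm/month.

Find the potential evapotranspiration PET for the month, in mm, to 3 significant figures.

10T/I = 10 × 22.6 / 60.9 = 3.7110
(10T/I)^a = 3.7110^1.450 = 6.6952
Uncorrected PET = 16 × 6.6952 = 107.123 mm
Correction = (N/12)(d/30) = (12.5/12)(31/30) = 1.0764
PET = 107.123 × 1.0764 = 115.307 mm/month

115 mm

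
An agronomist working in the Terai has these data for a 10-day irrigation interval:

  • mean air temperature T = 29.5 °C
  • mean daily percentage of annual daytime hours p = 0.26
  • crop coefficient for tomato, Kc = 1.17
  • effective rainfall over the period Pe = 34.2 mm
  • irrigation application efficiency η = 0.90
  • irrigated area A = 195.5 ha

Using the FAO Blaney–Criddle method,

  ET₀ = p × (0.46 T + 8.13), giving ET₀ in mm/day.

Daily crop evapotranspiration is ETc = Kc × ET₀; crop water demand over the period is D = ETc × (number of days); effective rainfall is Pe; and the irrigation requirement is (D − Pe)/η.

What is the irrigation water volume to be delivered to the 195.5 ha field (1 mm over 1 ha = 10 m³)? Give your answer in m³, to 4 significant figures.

ET₀ = 0.26 × (0.46 × 29.5 + 8.13) = 0.26 × 21.700 = 5.6420 mm/d
ETc = Kc × ET₀ = 1.17 × 5.6420 = 6.6011 mm/d
Crop demand D = ETc × 10 d = 6.6011 × 10 = 66.011 mm
D − Pe = 66.011 − 34.2 = 31.811 mm
Gross irrigation = 31.811 / 0.90 = 35.346 mm
Volume = 35.346 mm × 195.5 ha × 10 = 69101.4 m³

69100 m³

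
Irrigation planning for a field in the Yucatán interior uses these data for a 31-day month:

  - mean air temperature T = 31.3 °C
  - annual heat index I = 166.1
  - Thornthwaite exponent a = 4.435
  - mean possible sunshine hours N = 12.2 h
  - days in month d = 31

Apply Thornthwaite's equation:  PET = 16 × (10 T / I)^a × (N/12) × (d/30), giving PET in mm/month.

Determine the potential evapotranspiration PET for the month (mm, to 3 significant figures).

10T/I = 10 × 31.3 / 166.1 = 1.8844
(10T/I)^a = 1.8844^4.435 = 16.6109
Uncorrected PET = 16 × 16.6109 = 265.774 mm
Correction = (N/12)(d/30) = (12.2/12)(31/30) = 1.0506
PET = 265.774 × 1.0506 = 279.222 mm/month

279 mm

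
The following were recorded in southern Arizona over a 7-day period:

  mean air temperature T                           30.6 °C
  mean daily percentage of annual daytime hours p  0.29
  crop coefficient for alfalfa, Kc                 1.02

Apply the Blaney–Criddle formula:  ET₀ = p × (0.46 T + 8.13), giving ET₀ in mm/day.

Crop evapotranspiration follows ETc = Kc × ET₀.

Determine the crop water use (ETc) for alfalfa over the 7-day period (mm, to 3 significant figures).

ET₀ = 0.29 × (0.46 × 30.6 + 8.13) = 0.29 × 22.206 = 6.4397 mm/d
ETc = Kc × ET₀ = 1.02 × 6.4397 = 6.5685 mm/d
Over 7 days: 6.5685 × 7 = 45.980 mm

46.0 mm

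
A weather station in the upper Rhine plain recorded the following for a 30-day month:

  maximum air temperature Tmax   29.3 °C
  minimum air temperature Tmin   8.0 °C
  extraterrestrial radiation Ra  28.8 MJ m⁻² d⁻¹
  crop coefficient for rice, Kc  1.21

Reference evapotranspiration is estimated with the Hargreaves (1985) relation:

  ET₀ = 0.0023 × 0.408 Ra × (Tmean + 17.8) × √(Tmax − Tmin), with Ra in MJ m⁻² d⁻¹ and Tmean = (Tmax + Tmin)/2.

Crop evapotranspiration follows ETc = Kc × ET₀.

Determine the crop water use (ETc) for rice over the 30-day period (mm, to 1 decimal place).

Tmean = (29.3 + 8.0)/2 = 18.65 °C
0.408 Ra = 0.408 × 28.8 = 11.7504 mm/d equivalent
ET₀ = 0.0023 × 11.7504 × (18.65 + 17.8) × √21.3 = 0.0023 × 11.7504 × 36.45 × 4.6152 = 4.5464 mm/d
ETc = Kc × ET₀ = 1.21 × 4.5464 = 5.5011 mm/d
Over 30 days: 5.5011 × 30 = 165.033 mm

165.0 mm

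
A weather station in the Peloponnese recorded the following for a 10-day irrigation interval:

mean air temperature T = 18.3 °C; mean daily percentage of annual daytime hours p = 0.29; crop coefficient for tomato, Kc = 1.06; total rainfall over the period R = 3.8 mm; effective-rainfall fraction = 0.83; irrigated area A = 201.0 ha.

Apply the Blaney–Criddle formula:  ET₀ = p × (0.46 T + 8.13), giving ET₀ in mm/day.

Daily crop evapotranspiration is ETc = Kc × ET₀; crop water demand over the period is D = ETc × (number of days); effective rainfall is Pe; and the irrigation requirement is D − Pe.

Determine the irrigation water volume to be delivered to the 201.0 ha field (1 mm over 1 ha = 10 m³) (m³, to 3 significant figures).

95900 m³

ET₀ = 0.29 × (0.46 × 18.3 + 8.13) = 0.29 × 16.548 = 4.7989 mm/d
ETc = Kc × ET₀ = 1.06 × 4.7989 = 5.0868 mm/d
Crop demand D = ETc × 10 d = 5.0868 × 10 = 50.868 mm
Pe = 0.83 × 3.8 = 3.154 mm
D − Pe = 50.868 − 3.154 = 47.714 mm
Volume = 47.714 mm × 201.0 ha × 10 = 95905.1 m³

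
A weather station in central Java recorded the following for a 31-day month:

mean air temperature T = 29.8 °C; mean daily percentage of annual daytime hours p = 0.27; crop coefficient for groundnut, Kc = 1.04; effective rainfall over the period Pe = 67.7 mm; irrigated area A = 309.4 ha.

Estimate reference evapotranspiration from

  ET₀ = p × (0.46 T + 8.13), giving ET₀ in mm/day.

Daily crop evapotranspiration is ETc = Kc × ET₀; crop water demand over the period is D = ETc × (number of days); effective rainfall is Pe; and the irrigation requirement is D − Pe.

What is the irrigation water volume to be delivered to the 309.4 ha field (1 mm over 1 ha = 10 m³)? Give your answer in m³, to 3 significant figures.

379000 m³

ET₀ = 0.27 × (0.46 × 29.8 + 8.13) = 0.27 × 21.838 = 5.8963 mm/d
ETc = Kc × ET₀ = 1.04 × 5.8963 = 6.1322 mm/d
Crop demand D = ETc × 31 d = 6.1322 × 31 = 190.098 mm
D − Pe = 190.098 − 67.7 = 122.398 mm
Volume = 122.398 mm × 309.4 ha × 10 = 378699.4 m³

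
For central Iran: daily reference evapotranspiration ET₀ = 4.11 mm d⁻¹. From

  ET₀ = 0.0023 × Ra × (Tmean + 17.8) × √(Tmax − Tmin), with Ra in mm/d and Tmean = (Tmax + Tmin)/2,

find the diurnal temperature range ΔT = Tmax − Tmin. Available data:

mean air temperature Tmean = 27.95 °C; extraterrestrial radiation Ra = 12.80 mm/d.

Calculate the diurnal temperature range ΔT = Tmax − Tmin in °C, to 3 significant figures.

√ΔT = ET₀ / [0.0023 × Ra × (Tmean+17.8)] = 4.11 / (0.0023 × 12.80 × 45.75) = 3.0515
ΔT = 3.0515² = 9.312 °C

9.31 °C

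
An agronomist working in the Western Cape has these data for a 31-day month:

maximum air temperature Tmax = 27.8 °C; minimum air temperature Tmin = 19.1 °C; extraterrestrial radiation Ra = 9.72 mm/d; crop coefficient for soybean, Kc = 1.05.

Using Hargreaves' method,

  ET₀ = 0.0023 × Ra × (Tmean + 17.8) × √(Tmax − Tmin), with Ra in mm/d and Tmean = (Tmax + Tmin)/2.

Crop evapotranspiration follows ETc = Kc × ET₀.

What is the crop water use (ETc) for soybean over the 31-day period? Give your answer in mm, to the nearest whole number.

89 mm

Tmean = (27.8 + 19.1)/2 = 23.45 °C
ET₀ = 0.0023 × 9.72 × (23.45 + 17.8) × √8.7 = 0.0023 × 9.72 × 41.25 × 2.9496 = 2.7201 mm/d
ETc = Kc × ET₀ = 1.05 × 2.7201 = 2.8561 mm/d
Over 31 days: 2.8561 × 31 = 88.539 mm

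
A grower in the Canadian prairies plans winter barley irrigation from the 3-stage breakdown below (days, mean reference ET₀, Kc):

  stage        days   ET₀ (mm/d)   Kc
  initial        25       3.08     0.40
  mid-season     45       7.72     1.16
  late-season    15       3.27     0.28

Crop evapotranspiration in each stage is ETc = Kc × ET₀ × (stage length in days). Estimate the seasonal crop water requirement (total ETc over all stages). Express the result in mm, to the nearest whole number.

448 mm

initial: 0.40 × 3.08 × 25 = 30.80 mm
mid-season: 1.16 × 7.72 × 45 = 402.98 mm
late-season: 0.28 × 3.27 × 15 = 13.73 mm
Seasonal total = 447.51 mm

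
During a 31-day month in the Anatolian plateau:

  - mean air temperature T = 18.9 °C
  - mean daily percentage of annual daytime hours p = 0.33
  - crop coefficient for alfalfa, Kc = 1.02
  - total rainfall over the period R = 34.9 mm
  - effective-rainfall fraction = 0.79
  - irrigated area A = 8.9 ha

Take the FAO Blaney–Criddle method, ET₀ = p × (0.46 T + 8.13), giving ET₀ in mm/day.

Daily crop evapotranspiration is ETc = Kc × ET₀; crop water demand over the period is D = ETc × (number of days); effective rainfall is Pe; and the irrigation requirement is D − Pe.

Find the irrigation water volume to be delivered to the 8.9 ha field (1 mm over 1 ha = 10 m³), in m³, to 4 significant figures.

ET₀ = 0.33 × (0.46 × 18.9 + 8.13) = 0.33 × 16.824 = 5.5519 mm/d
ETc = Kc × ET₀ = 1.02 × 5.5519 = 5.6629 mm/d
Crop demand D = ETc × 31 d = 5.6629 × 31 = 175.550 mm
Pe = 0.79 × 34.9 = 27.571 mm
D − Pe = 175.550 − 27.571 = 147.979 mm
Volume = 147.979 mm × 8.9 ha × 10 = 13170.1 m³

13170 m³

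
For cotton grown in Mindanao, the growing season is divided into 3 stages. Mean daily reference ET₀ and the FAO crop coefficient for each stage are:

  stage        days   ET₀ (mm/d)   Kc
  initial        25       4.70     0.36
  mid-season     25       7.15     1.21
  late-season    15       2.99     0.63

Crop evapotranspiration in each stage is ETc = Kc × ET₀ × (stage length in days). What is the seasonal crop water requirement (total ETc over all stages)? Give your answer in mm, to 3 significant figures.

287 mm

initial: 0.36 × 4.70 × 25 = 42.30 mm
mid-season: 1.21 × 7.15 × 25 = 216.29 mm
late-season: 0.63 × 2.99 × 15 = 28.26 mm
Seasonal total = 286.85 mm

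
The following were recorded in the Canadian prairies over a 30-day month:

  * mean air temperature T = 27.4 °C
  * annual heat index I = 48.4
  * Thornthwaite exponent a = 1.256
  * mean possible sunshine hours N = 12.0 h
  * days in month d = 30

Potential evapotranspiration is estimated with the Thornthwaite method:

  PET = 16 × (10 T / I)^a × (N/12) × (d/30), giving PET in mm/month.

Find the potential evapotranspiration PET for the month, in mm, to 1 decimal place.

141.2 mm

10T/I = 10 × 27.4 / 48.4 = 5.6612
(10T/I)^a = 5.6612^1.256 = 8.8237
Uncorrected PET = 16 × 8.8237 = 141.179 mm
Correction = (N/12)(d/30) = (12.0/12)(30/30) = 1.0000
PET = 141.179 × 1.0000 = 141.179 mm/month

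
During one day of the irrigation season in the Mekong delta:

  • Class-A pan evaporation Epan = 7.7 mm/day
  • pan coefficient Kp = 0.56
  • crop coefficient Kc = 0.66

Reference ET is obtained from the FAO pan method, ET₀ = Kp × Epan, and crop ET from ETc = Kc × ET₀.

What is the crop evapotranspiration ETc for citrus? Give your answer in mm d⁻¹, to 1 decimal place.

2.8 mm d⁻¹

ET₀ = 0.56 × 7.7 = 4.3120 mm/d
ETc = Kc × ET₀ = 0.66 × 4.3120 = 2.8459 mm/d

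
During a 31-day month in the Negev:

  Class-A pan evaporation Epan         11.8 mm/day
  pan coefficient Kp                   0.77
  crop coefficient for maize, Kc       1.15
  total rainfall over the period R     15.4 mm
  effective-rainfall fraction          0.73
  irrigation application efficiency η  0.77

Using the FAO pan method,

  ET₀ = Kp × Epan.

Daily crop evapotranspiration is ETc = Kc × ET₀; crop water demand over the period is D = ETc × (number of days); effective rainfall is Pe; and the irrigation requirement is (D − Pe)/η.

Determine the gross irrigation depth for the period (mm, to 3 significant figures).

ET₀ = 0.77 × 11.8 = 9.0860 mm/d
ETc = Kc × ET₀ = 1.15 × 9.0860 = 10.4489 mm/d
Crop demand D = ETc × 31 d = 10.4489 × 31 = 323.916 mm
Pe = 0.73 × 15.4 = 11.242 mm
D − Pe = 323.916 − 11.242 = 312.674 mm
Gross irrigation = 312.674 / 0.77 = 406.070 mm

406 mm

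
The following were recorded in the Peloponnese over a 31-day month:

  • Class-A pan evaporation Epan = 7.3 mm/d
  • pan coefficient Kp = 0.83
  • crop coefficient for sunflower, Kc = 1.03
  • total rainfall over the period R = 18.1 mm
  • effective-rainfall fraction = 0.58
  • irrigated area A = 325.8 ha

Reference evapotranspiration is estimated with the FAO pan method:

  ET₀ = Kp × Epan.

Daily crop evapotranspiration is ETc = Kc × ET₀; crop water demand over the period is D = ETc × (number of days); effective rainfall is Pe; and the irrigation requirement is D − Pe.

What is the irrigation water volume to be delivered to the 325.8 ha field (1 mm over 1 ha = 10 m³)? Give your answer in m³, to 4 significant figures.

596100 m³

ET₀ = 0.83 × 7.3 = 6.0590 mm/d
ETc = Kc × ET₀ = 1.03 × 6.0590 = 6.2408 mm/d
Crop demand D = ETc × 31 d = 6.2408 × 31 = 193.465 mm
Pe = 0.58 × 18.1 = 10.498 mm
D − Pe = 193.465 − 10.498 = 182.967 mm
Volume = 182.967 mm × 325.8 ha × 10 = 596106.5 m³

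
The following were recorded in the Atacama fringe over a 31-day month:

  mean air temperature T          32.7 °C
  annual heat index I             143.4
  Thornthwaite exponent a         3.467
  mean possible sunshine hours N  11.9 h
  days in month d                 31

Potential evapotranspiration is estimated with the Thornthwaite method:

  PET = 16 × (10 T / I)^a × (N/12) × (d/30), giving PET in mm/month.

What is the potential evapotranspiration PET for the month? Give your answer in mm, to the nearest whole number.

10T/I = 10 × 32.7 / 143.4 = 2.2803
(10T/I)^a = 2.2803^3.467 = 17.4244
Uncorrected PET = 16 × 17.4244 = 278.790 mm
Correction = (N/12)(d/30) = (11.9/12)(31/30) = 1.0247
PET = 278.790 × 1.0247 = 285.676 mm/month

286 mm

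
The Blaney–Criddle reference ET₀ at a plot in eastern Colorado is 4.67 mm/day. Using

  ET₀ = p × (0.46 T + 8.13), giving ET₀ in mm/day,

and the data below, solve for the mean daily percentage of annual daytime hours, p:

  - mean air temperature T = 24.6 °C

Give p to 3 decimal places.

0.240

p = ET₀ / (0.46 T + 8.13) = 4.67 / (0.46 × 24.6 + 8.13) = 4.67 / 19.446 = 0.2402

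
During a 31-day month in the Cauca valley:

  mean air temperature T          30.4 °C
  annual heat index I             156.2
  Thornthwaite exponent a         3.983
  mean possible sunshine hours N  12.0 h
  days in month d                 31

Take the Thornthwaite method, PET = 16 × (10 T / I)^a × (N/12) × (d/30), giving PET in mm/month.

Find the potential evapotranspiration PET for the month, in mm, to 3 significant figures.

10T/I = 10 × 30.4 / 156.2 = 1.9462
(10T/I)^a = 1.9462^3.983 = 14.1851
Uncorrected PET = 16 × 14.1851 = 226.962 mm
Correction = (N/12)(d/30) = (12.0/12)(31/30) = 1.0333
PET = 226.962 × 1.0333 = 234.520 mm/month

235 mm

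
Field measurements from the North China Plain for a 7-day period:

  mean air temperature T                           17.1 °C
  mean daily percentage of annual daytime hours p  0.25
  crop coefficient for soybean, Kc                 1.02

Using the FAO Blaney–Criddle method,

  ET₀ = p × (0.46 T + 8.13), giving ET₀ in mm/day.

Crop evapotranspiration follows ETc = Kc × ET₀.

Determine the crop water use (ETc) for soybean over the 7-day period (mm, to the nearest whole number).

29 mm

ET₀ = 0.25 × (0.46 × 17.1 + 8.13) = 0.25 × 15.996 = 3.9990 mm/d
ETc = Kc × ET₀ = 1.02 × 3.9990 = 4.0790 mm/d
Over 7 days: 4.0790 × 7 = 28.553 mm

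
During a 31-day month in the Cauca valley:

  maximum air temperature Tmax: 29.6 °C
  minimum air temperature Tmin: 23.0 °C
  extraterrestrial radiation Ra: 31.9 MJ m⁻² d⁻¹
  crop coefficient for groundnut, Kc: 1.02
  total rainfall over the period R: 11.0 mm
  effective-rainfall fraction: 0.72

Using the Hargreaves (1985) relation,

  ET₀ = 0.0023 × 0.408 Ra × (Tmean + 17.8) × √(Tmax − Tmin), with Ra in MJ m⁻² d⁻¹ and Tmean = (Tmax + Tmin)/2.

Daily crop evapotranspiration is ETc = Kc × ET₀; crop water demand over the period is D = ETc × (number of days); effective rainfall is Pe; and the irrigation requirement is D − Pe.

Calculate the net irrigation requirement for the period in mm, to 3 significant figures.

Tmean = (29.6 + 23.0)/2 = 26.30 °C
0.408 Ra = 0.408 × 31.9 = 13.0152 mm/d equivalent
ET₀ = 0.0023 × 13.0152 × (26.30 + 17.8) × √6.6 = 0.0023 × 13.0152 × 44.10 × 2.5690 = 3.3914 mm/d
ETc = Kc × ET₀ = 1.02 × 3.3914 = 3.4592 mm/d
Crop demand D = ETc × 31 d = 3.4592 × 31 = 107.235 mm
Pe = 0.72 × 11.0 = 7.920 mm
D − Pe = 107.235 − 7.920 = 99.315 mm

99.3 mm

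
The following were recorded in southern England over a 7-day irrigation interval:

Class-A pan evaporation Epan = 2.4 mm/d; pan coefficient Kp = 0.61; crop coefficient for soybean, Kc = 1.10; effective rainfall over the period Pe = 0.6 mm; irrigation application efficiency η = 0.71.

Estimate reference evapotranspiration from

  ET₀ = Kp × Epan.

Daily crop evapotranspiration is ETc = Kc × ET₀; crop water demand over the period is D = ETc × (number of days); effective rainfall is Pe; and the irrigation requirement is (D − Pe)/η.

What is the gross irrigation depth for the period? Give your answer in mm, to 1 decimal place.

15.0 mm

ET₀ = 0.61 × 2.4 = 1.4640 mm/d
ETc = Kc × ET₀ = 1.10 × 1.4640 = 1.6104 mm/d
Crop demand D = ETc × 7 d = 1.6104 × 7 = 11.273 mm
D − Pe = 11.273 − 0.6 = 10.673 mm
Gross irrigation = 10.673 / 0.71 = 15.032 mm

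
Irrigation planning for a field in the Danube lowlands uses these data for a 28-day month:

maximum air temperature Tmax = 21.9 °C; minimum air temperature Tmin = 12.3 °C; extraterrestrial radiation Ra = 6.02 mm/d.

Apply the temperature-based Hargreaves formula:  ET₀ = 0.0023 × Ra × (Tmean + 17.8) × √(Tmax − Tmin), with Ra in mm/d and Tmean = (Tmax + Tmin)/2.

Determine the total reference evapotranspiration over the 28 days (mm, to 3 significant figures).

41.9 mm

Tmean = (21.9 + 12.3)/2 = 17.10 °C
ET₀ = 0.0023 × 6.02 × (17.10 + 17.8) × √9.6 = 0.0023 × 6.02 × 34.90 × 3.0984 = 1.4972 mm/d
Over 28 days: 1.4972 × 28 = 41.922 mm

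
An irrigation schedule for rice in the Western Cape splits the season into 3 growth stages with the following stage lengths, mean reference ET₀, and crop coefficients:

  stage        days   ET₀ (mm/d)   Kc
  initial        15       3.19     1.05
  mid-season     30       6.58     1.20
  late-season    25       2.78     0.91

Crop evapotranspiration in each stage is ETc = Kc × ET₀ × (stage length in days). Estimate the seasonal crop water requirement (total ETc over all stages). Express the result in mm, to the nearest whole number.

initial: 1.05 × 3.19 × 15 = 50.24 mm
mid-season: 1.20 × 6.58 × 30 = 236.88 mm
late-season: 0.91 × 2.78 × 25 = 63.25 mm
Seasonal total = 350.37 mm

350 mm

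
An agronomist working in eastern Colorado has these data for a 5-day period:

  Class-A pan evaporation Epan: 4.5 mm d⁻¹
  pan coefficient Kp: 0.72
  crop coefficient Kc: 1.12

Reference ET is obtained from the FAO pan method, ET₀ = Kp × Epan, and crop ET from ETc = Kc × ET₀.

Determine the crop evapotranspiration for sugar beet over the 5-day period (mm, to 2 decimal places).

ET₀ = 0.72 × 4.5 = 3.2400 mm/d
ETc = Kc × ET₀ = 1.12 × 3.2400 = 3.6288 mm/d
Over 5 days: 3.6288 × 5 = 18.144 mm

18.14 mm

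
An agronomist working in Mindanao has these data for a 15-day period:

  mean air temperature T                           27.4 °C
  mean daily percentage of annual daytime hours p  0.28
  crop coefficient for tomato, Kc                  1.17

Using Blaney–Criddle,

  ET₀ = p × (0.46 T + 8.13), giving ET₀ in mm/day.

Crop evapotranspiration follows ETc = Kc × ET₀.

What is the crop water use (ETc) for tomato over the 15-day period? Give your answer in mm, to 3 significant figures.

ET₀ = 0.28 × (0.46 × 27.4 + 8.13) = 0.28 × 20.734 = 5.8055 mm/d
ETc = Kc × ET₀ = 1.17 × 5.8055 = 6.7924 mm/d
Over 15 days: 6.7924 × 15 = 101.886 mm

102 mm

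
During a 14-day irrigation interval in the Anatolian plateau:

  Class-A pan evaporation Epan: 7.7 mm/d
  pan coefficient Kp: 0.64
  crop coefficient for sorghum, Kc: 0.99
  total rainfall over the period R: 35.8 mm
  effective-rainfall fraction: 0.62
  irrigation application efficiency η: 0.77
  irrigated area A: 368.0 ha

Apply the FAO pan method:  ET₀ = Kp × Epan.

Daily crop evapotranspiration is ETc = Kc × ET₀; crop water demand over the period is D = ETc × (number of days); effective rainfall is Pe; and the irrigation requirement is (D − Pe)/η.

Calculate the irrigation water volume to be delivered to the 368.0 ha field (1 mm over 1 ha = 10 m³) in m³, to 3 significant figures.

220000 m³

ET₀ = 0.64 × 7.7 = 4.9280 mm/d
ETc = Kc × ET₀ = 0.99 × 4.9280 = 4.8787 mm/d
Crop demand D = ETc × 14 d = 4.8787 × 14 = 68.302 mm
Pe = 0.62 × 35.8 = 22.196 mm
D − Pe = 68.302 − 22.196 = 46.106 mm
Gross irrigation = 46.106 / 0.77 = 59.878 mm
Volume = 59.878 mm × 368.0 ha × 10 = 220351.0 m³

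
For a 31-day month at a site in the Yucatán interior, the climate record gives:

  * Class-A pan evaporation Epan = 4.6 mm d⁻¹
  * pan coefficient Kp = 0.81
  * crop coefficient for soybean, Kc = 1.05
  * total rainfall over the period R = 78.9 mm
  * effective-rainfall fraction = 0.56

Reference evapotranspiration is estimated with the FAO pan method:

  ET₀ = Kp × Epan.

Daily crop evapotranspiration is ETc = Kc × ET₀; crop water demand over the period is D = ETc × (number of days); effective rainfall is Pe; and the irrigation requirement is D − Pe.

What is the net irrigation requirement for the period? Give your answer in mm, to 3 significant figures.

77.1 mm

ET₀ = 0.81 × 4.6 = 3.7260 mm/d
ETc = Kc × ET₀ = 1.05 × 3.7260 = 3.9123 mm/d
Crop demand D = ETc × 31 d = 3.9123 × 31 = 121.281 mm
Pe = 0.56 × 78.9 = 44.184 mm
D − Pe = 121.281 − 44.184 = 77.097 mm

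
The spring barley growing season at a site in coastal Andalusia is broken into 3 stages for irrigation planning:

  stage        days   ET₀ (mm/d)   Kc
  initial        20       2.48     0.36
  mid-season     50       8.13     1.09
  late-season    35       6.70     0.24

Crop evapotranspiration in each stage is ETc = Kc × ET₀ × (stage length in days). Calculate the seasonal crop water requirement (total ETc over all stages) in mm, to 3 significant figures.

initial: 0.36 × 2.48 × 20 = 17.86 mm
mid-season: 1.09 × 8.13 × 50 = 443.09 mm
late-season: 0.24 × 6.70 × 35 = 56.28 mm
Seasonal total = 517.23 mm

517 mm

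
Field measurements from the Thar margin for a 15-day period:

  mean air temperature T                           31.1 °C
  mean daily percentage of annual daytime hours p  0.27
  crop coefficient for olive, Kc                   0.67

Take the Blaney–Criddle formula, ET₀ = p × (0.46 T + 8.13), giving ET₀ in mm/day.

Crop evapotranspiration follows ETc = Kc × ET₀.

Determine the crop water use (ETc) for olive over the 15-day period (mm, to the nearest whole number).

61 mm

ET₀ = 0.27 × (0.46 × 31.1 + 8.13) = 0.27 × 22.436 = 6.0577 mm/d
ETc = Kc × ET₀ = 0.67 × 6.0577 = 4.0587 mm/d
Over 15 days: 4.0587 × 15 = 60.881 mm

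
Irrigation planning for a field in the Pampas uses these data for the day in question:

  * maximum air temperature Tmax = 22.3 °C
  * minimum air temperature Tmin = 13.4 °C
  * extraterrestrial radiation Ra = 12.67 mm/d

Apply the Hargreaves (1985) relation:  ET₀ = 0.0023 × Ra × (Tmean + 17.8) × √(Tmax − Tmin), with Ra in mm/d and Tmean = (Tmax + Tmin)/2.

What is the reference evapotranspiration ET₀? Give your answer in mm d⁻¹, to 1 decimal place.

3.1 mm d⁻¹

Tmean = (22.3 + 13.4)/2 = 17.85 °C
ET₀ = 0.0023 × 12.67 × (17.85 + 17.8) × √8.9 = 0.0023 × 12.67 × 35.65 × 2.9833 = 3.0993 mm/d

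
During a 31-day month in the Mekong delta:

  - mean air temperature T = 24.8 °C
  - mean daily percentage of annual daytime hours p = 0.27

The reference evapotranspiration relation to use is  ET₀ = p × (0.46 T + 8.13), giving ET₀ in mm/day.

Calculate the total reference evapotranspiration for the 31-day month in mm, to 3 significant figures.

ET₀ = 0.27 × (0.46 × 24.8 + 8.13) = 0.27 × 19.538 = 5.2753 mm/d
Monthly total = 5.2753 × 31 = 163.534 mm

164 mm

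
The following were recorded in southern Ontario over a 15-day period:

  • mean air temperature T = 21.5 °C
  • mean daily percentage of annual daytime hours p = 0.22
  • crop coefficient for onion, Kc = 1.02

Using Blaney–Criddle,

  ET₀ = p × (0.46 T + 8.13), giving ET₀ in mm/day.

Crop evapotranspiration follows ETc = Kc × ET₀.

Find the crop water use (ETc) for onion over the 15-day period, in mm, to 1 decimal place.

ET₀ = 0.22 × (0.46 × 21.5 + 8.13) = 0.22 × 18.020 = 3.9644 mm/d
ETc = Kc × ET₀ = 1.02 × 3.9644 = 4.0437 mm/d
Over 15 days: 4.0437 × 15 = 60.656 mm

60.7 mm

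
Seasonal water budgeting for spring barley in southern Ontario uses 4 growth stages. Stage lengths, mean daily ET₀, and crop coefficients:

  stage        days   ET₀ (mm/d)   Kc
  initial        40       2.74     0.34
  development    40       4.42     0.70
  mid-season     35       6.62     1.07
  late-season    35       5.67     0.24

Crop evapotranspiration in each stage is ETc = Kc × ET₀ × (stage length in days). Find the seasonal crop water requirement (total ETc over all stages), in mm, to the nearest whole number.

initial: 0.34 × 2.74 × 40 = 37.26 mm
development: 0.70 × 4.42 × 40 = 123.76 mm
mid-season: 1.07 × 6.62 × 35 = 247.92 mm
late-season: 0.24 × 5.67 × 35 = 47.63 mm
Seasonal total = 456.57 mm

457 mm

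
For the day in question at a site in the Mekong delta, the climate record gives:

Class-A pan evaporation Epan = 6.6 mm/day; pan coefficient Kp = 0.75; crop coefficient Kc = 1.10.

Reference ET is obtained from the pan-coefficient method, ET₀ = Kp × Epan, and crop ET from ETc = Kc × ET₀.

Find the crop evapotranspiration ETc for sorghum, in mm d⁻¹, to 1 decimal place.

5.4 mm d⁻¹

ET₀ = 0.75 × 6.6 = 4.9500 mm/d
ETc = Kc × ET₀ = 1.10 × 4.9500 = 5.4450 mm/d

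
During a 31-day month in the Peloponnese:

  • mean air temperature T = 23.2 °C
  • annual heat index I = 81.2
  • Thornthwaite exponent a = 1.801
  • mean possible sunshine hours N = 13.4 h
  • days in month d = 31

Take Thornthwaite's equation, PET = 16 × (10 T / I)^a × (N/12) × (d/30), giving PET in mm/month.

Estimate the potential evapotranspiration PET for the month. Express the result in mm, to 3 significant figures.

122 mm

10T/I = 10 × 23.2 / 81.2 = 2.8571
(10T/I)^a = 2.8571^1.801 = 6.6240
Uncorrected PET = 16 × 6.6240 = 105.984 mm
Correction = (N/12)(d/30) = (13.4/12)(31/30) = 1.1539
PET = 105.984 × 1.1539 = 122.295 mm/month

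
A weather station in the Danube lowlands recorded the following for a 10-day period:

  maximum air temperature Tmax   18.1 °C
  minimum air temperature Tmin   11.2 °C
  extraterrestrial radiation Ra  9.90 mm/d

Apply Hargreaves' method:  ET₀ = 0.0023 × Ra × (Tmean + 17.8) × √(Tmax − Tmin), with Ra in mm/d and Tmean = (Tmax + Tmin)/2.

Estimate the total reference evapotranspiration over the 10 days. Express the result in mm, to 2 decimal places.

Tmean = (18.1 + 11.2)/2 = 14.65 °C
ET₀ = 0.0023 × 9.90 × (14.65 + 17.8) × √6.9 = 0.0023 × 9.90 × 32.45 × 2.6268 = 1.9409 mm/d
Over 10 days: 1.9409 × 10 = 19.409 mm

19.41 mm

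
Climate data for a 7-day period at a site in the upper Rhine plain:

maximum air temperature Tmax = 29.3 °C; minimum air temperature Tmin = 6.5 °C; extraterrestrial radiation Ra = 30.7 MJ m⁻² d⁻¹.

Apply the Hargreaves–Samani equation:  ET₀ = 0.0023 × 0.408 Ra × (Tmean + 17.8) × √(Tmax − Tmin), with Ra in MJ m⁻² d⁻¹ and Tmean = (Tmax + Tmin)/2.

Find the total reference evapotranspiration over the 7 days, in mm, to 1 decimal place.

Tmean = (29.3 + 6.5)/2 = 17.90 °C
0.408 Ra = 0.408 × 30.7 = 12.5256 mm/d equivalent
ET₀ = 0.0023 × 12.5256 × (17.90 + 17.8) × √22.8 = 0.0023 × 12.5256 × 35.70 × 4.7749 = 4.9109 mm/d
Over 7 days: 4.9109 × 7 = 34.376 mm

34.4 mm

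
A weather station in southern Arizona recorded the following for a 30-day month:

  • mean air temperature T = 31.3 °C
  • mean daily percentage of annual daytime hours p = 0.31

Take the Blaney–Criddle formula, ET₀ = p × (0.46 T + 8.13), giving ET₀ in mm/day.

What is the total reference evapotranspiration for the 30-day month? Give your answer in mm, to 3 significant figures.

ET₀ = 0.31 × (0.46 × 31.3 + 8.13) = 0.31 × 22.528 = 6.9837 mm/d
Monthly total = 6.9837 × 30 = 209.511 mm

210 mm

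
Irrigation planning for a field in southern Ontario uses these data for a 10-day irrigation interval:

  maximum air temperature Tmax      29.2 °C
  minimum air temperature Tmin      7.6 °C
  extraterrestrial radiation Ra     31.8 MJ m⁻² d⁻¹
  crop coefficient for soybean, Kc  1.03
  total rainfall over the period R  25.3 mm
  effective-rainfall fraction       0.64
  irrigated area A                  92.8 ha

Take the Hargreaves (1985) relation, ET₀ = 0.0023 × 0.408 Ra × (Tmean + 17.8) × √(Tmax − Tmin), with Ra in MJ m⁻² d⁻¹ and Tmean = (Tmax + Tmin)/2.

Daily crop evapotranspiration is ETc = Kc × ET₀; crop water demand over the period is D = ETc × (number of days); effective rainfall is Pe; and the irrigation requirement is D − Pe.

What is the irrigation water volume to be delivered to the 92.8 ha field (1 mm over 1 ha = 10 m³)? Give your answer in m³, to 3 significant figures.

33000 m³

Tmean = (29.2 + 7.6)/2 = 18.40 °C
0.408 Ra = 0.408 × 31.8 = 12.9744 mm/d equivalent
ET₀ = 0.0023 × 12.9744 × (18.40 + 17.8) × √21.6 = 0.0023 × 12.9744 × 36.20 × 4.6476 = 5.0206 mm/d
ETc = Kc × ET₀ = 1.03 × 5.0206 = 5.1712 mm/d
Crop demand D = ETc × 10 d = 5.1712 × 10 = 51.712 mm
Pe = 0.64 × 25.3 = 16.192 mm
D − Pe = 51.712 − 16.192 = 35.520 mm
Volume = 35.520 mm × 92.8 ha × 10 = 32962.6 m³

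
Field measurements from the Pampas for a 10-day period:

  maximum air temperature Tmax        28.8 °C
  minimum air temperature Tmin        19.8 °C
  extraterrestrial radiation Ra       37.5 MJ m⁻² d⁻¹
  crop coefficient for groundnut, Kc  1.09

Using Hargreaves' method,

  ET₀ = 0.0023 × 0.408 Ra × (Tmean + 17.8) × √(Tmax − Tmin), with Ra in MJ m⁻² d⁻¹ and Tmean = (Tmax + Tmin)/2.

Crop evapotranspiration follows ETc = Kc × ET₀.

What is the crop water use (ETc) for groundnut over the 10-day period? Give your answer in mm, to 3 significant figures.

48.4 mm

Tmean = (28.8 + 19.8)/2 = 24.30 °C
0.408 Ra = 0.408 × 37.5 = 15.3000 mm/d equivalent
ET₀ = 0.0023 × 15.3000 × (24.30 + 17.8) × √9.0 = 0.0023 × 15.3000 × 42.10 × 3.0000 = 4.4445 mm/d
ETc = Kc × ET₀ = 1.09 × 4.4445 = 4.8445 mm/d
Over 10 days: 4.8445 × 10 = 48.445 mm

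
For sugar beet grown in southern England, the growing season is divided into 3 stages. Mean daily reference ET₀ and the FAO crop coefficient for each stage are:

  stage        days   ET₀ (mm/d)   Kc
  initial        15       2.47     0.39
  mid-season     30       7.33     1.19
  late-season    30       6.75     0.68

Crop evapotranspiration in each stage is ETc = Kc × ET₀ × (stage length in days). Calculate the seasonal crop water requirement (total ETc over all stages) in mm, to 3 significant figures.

414 mm

initial: 0.39 × 2.47 × 15 = 14.45 mm
mid-season: 1.19 × 7.33 × 30 = 261.68 mm
late-season: 0.68 × 6.75 × 30 = 137.70 mm
Seasonal total = 413.83 mm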